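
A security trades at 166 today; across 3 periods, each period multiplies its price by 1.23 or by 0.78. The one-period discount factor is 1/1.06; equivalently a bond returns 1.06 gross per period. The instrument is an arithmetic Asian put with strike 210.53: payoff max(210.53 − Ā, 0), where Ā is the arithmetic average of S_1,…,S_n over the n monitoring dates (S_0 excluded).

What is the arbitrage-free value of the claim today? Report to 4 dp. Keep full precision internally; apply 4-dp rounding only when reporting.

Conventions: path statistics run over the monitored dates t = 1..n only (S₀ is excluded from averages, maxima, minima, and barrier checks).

price = 29.7296

Set p* = 0.6222 (from d < R < u); the path-dependent value is the discounted p*-expectation over all price paths.
Enumerate all 2^3 = 8 price paths (U = up ×1.23, D = down ×0.78); each path with k up-moves has probability p*^k·(1−p*)^(3−k).
DDD: Ā=103.0833, payoff=107.4467, prob=0.053915
UDD: Ā=162.5545, payoff=47.9755, prob=0.088801
DUD: Ā=137.6545, payoff=72.8755, prob=0.088801
UUD: Ā=217.0706, payoff=0.0000, prob=0.146261
DDU: Ā=118.2325, payoff=92.2975, prob=0.088801
UDU: Ā=186.4436, payoff=24.0864, prob=0.146261
DUU: Ā=161.5436, payoff=48.9864, prob=0.146261
UUU: Ā=254.7418, payoff=0.0000, prob=0.240900
Price = Σ prob·payoff / R^3 = 35.408485 / 1.191016 = 29.7296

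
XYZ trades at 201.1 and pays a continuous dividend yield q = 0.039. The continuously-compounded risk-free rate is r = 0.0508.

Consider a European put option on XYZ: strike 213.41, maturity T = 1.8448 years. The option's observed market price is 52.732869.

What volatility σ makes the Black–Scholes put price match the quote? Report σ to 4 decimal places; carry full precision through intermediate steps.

At σ = 0.4833 the Black–Scholes value reproduces the quote:
σ√T = 0.4833·√1.8448 = 0.656435
d₁ = (ln(S/K) + (r−q+σ²/2)T) / (σ√T) = (ln(201.1/213.41) + (0.0508−0.039+0.4833²/2)·1.8448) / 0.656435 = (-0.059413 + 0.237222) / 0.656435 = 0.270871
d₂ = d₁ − σ√T = 0.270871 − 0.656435 = -0.385564
e^{−rT} = 0.910541
e^{−qT} = 0.930580
N(−d₁) = 0.393245,  N(−d₂) = 0.650090
V = K·e^{−rT}·N(−d₂) − S·e^{−qT}·N(−d₁) = 126.324641 − 73.591772 = 52.732869 (the observed quote) — the price is monotone increasing in volatility, hence this σ is the only solution

sigma = 0.4833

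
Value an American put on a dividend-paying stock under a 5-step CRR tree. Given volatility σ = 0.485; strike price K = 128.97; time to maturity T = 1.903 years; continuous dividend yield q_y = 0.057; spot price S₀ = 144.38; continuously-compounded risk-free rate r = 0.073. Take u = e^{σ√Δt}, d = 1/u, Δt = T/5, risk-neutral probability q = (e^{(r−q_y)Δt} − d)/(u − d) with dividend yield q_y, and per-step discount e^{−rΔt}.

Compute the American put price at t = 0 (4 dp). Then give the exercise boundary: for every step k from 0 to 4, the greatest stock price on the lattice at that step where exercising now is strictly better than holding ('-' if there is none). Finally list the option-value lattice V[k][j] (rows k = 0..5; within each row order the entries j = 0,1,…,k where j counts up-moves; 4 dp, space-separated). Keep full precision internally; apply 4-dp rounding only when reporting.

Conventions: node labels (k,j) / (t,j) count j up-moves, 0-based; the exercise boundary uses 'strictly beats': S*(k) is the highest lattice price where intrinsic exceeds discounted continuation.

Δt=0.38060, u=1.34879, d=0.74140, q=0.43581, disc=e^(-rΔt)=0.97260
k=5 terminal: V=max(K-S,0) → 96.6270 70.1302 21.9261 0.0000 0.0000 0.0000
k=4: j=0 S=43.6241 intr=85.3459 cont=82.7482 V=85.3459[EX]; j=1 S=79.3627 intr=49.6073 cont=47.7765 V=49.6073[EX]; j=2 S=144.3800 intr=0.0000 cont=12.0316 V=12.0316[hold]; j=3 S=262.6622 intr=0.0000 cont=0.0000 V=0.0000[hold]; j=4 S=477.8461 intr=0.0000 cont=0.0000 V=0.0000[hold]  S*(4)=79.3627
k=3: j=0 S=58.8398 intr=70.1302 cont=67.8590 V=70.1302[EX]; j=1 S=107.0439 intr=21.9261 cont=32.3209 V=32.3209[hold]; j=2 S=194.7387 intr=0.0000 cont=6.6021 V=6.6021[hold]; j=3 S=354.2769 intr=0.0000 cont=0.0000 V=0.0000[hold]  S*(3)=58.8398
k=2: j=0 S=79.3627 intr=49.6073 cont=52.1825 V=52.1825[hold]; j=1 S=144.3800 intr=0.0000 cont=20.5340 V=20.5340[hold]; j=2 S=262.6622 intr=0.0000 cont=3.6228 V=3.6228[hold]  S*(2)=-
k=1: j=0 S=107.0439 intr=21.9261 cont=37.3379 V=37.3379[hold]; j=1 S=194.7387 intr=0.0000 cont=12.8033 V=12.8033[hold]  S*(1)=-
k=0: j=0 S=144.3800 intr=0.0000 cont=25.9154 V=25.9154[hold]  S*(0)=-

price = 25.9154
boundary = - - - 58.8398 79.3627
tree:
25.9154
37.3379 12.8033
52.1825 20.5340 3.6228
70.1302 32.3209 6.6021 0.0000
85.3459 49.6073 12.0316 0.0000 0.0000
96.6270 70.1302 21.9261 0.0000 0.0000 0.0000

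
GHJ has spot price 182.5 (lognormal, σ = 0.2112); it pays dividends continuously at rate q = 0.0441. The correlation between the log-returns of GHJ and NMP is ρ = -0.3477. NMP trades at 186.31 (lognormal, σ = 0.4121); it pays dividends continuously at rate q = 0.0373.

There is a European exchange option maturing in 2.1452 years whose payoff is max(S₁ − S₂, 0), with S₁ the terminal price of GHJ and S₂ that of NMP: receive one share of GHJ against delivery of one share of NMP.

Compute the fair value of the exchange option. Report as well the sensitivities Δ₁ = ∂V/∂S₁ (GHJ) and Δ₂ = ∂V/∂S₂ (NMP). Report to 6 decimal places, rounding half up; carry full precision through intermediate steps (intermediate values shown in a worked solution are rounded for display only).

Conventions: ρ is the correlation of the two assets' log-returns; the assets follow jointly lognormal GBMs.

exchange price = 47.608882
Δ1 = 0.575278
Δ2 = -0.307978

σ_eff = √(σ₁² + σ₂² − 2ρσ₁σ₂) = √(0.2112² + 0.4121² − 2·-0.3477·0.2112·0.4121) = 0.524363
d₁ = (ln(S₁/S₂) + (q₂ − q₁ + σ_eff²/2)T) / (σ_eff√T) = (ln(182.5/186.31) + (0.0373 − 0.0441 + 0.137478)·2.1452) / 0.768008 = 0.338107
d₂ = d₁ − σ_eff√T = 0.338107 − 0.768008 = -0.429901
N(d₁) = 0.632359,  N(d₂) = 0.333634
V = S₁·e^{−q₁T}·N(d₁) − S₂·e^{−q₂T}·N(d₂) = 104.988258 − 57.379376 = 47.608882
Key observation: the rate r is irrelevant here: denominating values in NMP turns the exchange into a ratio option on S₁/S₂, and discounting at r drops out.
Δ₁ = e^{−q₁T}·N(d₁) = 0.575278;  Δ₂ = −e^{−q₂T}·N(d₂) = -0.307978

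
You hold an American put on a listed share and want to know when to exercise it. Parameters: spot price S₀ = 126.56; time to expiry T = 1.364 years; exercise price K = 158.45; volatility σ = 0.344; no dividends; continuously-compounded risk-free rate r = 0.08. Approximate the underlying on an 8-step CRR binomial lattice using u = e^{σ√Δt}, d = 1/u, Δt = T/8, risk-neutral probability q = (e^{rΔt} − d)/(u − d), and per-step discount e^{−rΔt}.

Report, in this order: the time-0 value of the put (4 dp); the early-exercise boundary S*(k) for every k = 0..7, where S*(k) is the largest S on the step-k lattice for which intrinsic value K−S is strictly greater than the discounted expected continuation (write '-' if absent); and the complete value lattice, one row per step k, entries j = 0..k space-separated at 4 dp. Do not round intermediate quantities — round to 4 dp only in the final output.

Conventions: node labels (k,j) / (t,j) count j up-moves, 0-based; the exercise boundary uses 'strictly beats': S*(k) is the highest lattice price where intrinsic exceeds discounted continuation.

Δt=0.17050  u=1.15263  d=0.86758  q=0.51273  discount=0.98645
step 8 (expiry): payoffs max(K−S,0) = 117.8255 104.4785 86.7462 63.1881 31.8900 0.0000 0.0000 0.0000 0.0000
step 7: (k=7,j=0): S=46.8248, K−S=111.6252, hold=109.4786 ⇒ V=111.6252 exercise | (k=7,j=1): S=62.2090, K−S=96.2410, hold=94.0944 ⇒ V=96.2410 exercise | (k=7,j=2): S=82.6477, K−S=75.8023, hold=73.6557 ⇒ V=75.8023 exercise | (k=7,j=3): S=109.8014, K−S=48.6486, hold=46.5020 ⇒ V=48.6486 exercise | (k=7,j=4): S=145.8764, K−S=12.5736, hold=15.3286 ⇒ V=15.3286 continue | (k=7,j=5): S=193.8038, K−S=0.0000, hold=0.0000 ⇒ V=0.0000 continue | (k=7,j=6): S=257.4776, K−S=0.0000, hold=0.0000 ⇒ V=0.0000 continue | (k=7,j=7): S=342.0713, K−S=0.0000, hold=0.0000 ⇒ V=0.0000 continue  boundary S*=109.8014
step 6: (k=6,j=0): S=53.9715, K−S=104.4785, hold=102.3319 ⇒ V=104.4785 exercise | (k=6,j=1): S=71.7038, K−S=86.7462, hold=84.5996 ⇒ V=86.7462 exercise | (k=6,j=2): S=95.2619, K−S=63.1881, hold=61.0415 ⇒ V=63.1881 exercise | (k=6,j=3): S=126.5600, K−S=31.8900, hold=31.1368 ⇒ V=31.8900 exercise | (k=6,j=4): S=168.1410, K−S=0.0000, hold=7.3680 ⇒ V=7.3680 continue | (k=6,j=5): S=223.3834, K−S=0.0000, hold=0.0000 ⇒ V=0.0000 continue | (k=6,j=6): S=296.7755, K−S=0.0000, hold=0.0000 ⇒ V=0.0000 continue  boundary S*=126.5600
step 5: (k=5,j=0): S=62.2090, K−S=96.2410, hold=94.0944 ⇒ V=96.2410 exercise | (k=5,j=1): S=82.6477, K−S=75.8023, hold=73.6557 ⇒ V=75.8023 exercise | (k=5,j=2): S=109.8014, K−S=48.6486, hold=46.5020 ⇒ V=48.6486 exercise | (k=5,j=3): S=145.8764, K−S=12.5736, hold=19.0552 ⇒ V=19.0552 continue | (k=5,j=4): S=193.8038, K−S=0.0000, hold=3.5416 ⇒ V=3.5416 continue | (k=5,j=5): S=257.4776, K−S=0.0000, hold=0.0000 ⇒ V=0.0000 continue  boundary S*=109.8014
step 4: (k=4,j=0): S=71.7038, K−S=86.7462, hold=84.5996 ⇒ V=86.7462 exercise | (k=4,j=1): S=95.2619, K−S=63.1881, hold=61.0415 ⇒ V=63.1881 exercise | (k=4,j=2): S=126.5600, K−S=31.8900, hold=33.0217 ⇒ V=33.0217 continue | (k=4,j=3): S=168.1410, K−S=0.0000, hold=10.9505 ⇒ V=10.9505 continue | (k=4,j=4): S=223.3834, K−S=0.0000, hold=1.7023 ⇒ V=1.7023 continue  boundary S*=95.2619
step 3: (k=3,j=0): S=82.6477, K−S=75.8023, hold=73.6557 ⇒ V=75.8023 exercise | (k=3,j=1): S=109.8014, K−S=48.6486, hold=47.0744 ⇒ V=48.6486 exercise | (k=3,j=2): S=145.8764, K−S=12.5736, hold=21.4111 ⇒ V=21.4111 continue | (k=3,j=3): S=193.8038, K−S=0.0000, hold=6.1246 ⇒ V=6.1246 continue  boundary S*=109.8014
step 2: (k=2,j=0): S=95.2619, K−S=63.1881, hold=61.0415 ⇒ V=63.1881 exercise | (k=2,j=1): S=126.5600, K−S=31.8900, hold=34.2133 ⇒ V=34.2133 continue | (k=2,j=2): S=168.1410, K−S=0.0000, hold=13.3894 ⇒ V=13.3894 continue  boundary S*=95.2619
step 1: (k=1,j=0): S=109.8014, K−S=48.6486, hold=47.6771 ⇒ V=48.6486 exercise | (k=1,j=1): S=145.8764, K−S=12.5736, hold=23.2174 ⇒ V=23.2174 continue  boundary S*=109.8014
step 0: (k=0,j=0): S=126.5600, K−S=31.8900, hold=35.1269 ⇒ V=35.1269 continue  boundary S*=-

price = 35.1269
boundary = - 109.8014 95.2619 109.8014 95.2619 109.8014 126.5600 109.8014
tree:
35.1269
48.6486 23.2174
63.1881 34.2133 13.3894
75.8023 48.6486 21.4111 6.1246
86.7462 63.1881 33.0217 10.9505 1.7023
96.2410 75.8023 48.6486 19.0552 3.5416 0.0000
104.4785 86.7462 63.1881 31.8900 7.3680 0.0000 0.0000
111.6252 96.2410 75.8023 48.6486 15.3286 0.0000 0.0000 0.0000
117.8255 104.4785 86.7462 63.1881 31.8900 0.0000 0.0000 0.0000 0.0000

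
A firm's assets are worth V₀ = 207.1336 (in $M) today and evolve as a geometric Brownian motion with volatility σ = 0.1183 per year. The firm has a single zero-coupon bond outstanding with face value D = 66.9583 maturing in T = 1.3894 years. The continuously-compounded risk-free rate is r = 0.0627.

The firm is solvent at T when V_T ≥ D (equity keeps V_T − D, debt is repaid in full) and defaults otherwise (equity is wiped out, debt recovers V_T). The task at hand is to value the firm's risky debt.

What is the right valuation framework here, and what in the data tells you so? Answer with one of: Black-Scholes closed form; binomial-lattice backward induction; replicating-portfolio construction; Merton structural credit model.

Key observation: a levered firm with one bullet debt due at 1.3894 years is the canonical structural-credit setup: equity is a call on the firm's assets struck at the face value.

framework: Merton structural credit model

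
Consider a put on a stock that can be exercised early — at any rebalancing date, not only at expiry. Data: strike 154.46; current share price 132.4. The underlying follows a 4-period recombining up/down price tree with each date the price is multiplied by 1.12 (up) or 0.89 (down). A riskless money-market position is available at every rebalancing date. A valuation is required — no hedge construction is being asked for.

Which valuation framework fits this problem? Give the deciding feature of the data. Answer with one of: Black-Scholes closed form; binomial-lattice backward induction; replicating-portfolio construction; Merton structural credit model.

framework: binomial-lattice backward induction

Key observation: early exercise of the strike-154.46 put must be checked at each of the 4 dates (spot 132.4), which forces a node-by-node comparison of intrinsic and continuation value backward from expiry.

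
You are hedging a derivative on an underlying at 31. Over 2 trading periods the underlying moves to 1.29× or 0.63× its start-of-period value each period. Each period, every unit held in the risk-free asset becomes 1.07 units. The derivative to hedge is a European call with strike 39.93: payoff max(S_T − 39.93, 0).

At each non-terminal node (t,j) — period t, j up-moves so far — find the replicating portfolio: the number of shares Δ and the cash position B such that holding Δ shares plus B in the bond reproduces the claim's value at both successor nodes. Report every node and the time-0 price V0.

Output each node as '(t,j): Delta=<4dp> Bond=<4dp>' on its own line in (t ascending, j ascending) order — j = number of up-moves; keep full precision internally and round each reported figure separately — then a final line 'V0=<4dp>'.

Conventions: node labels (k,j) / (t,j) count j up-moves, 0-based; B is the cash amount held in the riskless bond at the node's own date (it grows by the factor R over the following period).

Under the risk-neutral measure, an up-move has probability p* = (R−d)/(u−d) = 0.6667 and values discount at R = 1.07.
Terminal payoffs: V(2,0)=0.0000, V(2,1)=0.0000, V(2,2)=11.6571
Node (1,0) S=19.5300: V=(p*·0.0000+(1−p*)·0.0000)/1.07=0.0000; Δ=(0.0000−0.0000)/(25.1937−12.3039)=0.0000; B=V−Δ·S=0.0000
Node (1,1) S=39.9900: V=(p*·11.6571+(1−p*)·0.0000)/1.07=7.2630; Δ=(11.6571−0.0000)/(51.5871−25.1937)=0.4417; B=V−Δ·S=-10.3993
Node (0,0) S=31.0000: V=(p*·7.2630+(1−p*)·0.0000)/1.07=4.5252; Δ=(7.2630−0.0000)/(39.9900−19.5300)=0.3550; B=V−Δ·S=-6.4793
As a check, the time-0 holding Δ(0,0)·S0 + B(0,0) comes to 4.5252 — exactly V0.

(0,0): Delta=0.3550 Bond=-6.4793
(1,0): Delta=0.0000 Bond=0.0000
(1,1): Delta=0.4417 Bond=-10.3993
V0=4.5252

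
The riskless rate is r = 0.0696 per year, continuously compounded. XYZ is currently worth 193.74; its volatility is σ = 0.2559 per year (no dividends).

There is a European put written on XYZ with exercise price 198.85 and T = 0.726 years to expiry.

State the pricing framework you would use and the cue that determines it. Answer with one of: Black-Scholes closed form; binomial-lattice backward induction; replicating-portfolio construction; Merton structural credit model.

Key observation: the strike-198.85 put on XYZ is European-exercise on a continuously-modelled lognormal underlying, so its value is a single closed-form evaluation.

framework: Black-Scholes closed form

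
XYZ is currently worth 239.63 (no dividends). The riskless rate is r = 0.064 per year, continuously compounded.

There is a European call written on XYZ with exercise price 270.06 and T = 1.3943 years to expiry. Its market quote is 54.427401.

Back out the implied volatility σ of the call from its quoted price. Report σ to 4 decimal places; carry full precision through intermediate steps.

sigma = 0.5142

At σ = 0.5142 the Black–Scholes value reproduces the quote:
σ√T = 0.5142·√1.3943 = 0.607170
d₁ = (ln(S/K) + (r+σ²/2)T) / (σ√T) = (ln(239.63/270.06) + (0.064+0.5142²/2)·1.3943) / 0.607170 = (-0.119548 + 0.273563) / 0.607170 = 0.253660
d₂ = d₁ − σ√T = 0.253660 − 0.607170 = -0.353510
e^{−rT} = 0.914630
N(d₁) = 0.600121,  N(d₂) = 0.361853
V = S·N(d₁) − K·e^{−rT}·N(d₂) = 143.806969 − 89.379568 = 54.427401 (matching the quote); vega is positive throughout, so no other σ reproduces this price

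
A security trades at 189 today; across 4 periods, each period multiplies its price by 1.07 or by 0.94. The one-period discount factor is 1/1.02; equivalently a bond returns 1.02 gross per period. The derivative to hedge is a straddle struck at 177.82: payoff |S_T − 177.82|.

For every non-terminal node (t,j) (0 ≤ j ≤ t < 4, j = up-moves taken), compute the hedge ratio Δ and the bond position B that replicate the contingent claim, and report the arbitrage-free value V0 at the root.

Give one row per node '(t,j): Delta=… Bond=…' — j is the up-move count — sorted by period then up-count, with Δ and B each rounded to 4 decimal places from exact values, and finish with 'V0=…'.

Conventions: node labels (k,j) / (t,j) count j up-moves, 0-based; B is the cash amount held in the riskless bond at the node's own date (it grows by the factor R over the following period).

Under the risk-neutral measure, an up-move has probability p* = (R−d)/(u−d) = 0.6154 and values discount at R = 1.02.
Expiry values: V(4,0)=30.2584, V(4,1)=9.8510, V(4,2)=13.3788, V(4,3)=39.8211, V(4,4)=69.9204
  t=3,j=0: stock 156.9804 → up 167.9690 (V=9.8510), down 147.5616 (V=30.2584). Price 17.3530; hedge Δ=-1.0000, bond B=174.3333.
  t=3,j=1: stock 178.6904 → up 191.1988 (V=13.3788), down 167.9690 (V=9.8510). Price 11.7862; hedge Δ=0.1519, bond B=-15.3504.
  t=3,j=2: stock 203.4029 → up 217.6411 (V=39.8211), down 191.1988 (V=13.3788). Price 29.0696; hedge Δ=1.0000, bond B=-174.3333.
  t=3,j=3: stock 231.5331 → up 247.7404 (V=69.9204), down 217.6411 (V=39.8211). Price 57.1998; hedge Δ=1.0000, bond B=-174.3333.
  t=2,j=0: stock 167.0004 → up 178.6904 (V=11.7862), down 156.9804 (V=17.3530). Price 13.6542; hedge Δ=-0.2564, bond B=56.4754.
  t=2,j=1: stock 190.0962 → up 203.4029 (V=29.0696), down 178.6904 (V=11.7862). Price 21.9825; hedge Δ=0.6994, bond B=-110.9667.
  t=2,j=2: stock 216.3861 → up 231.5331 (V=57.1998), down 203.4029 (V=29.0696). Price 45.4711; hedge Δ=1.0000, bond B=-170.9150.
  t=1,j=0: stock 177.6600 → up 190.0962 (V=21.9825), down 167.0004 (V=13.6542). Price 18.4111; hedge Δ=0.3606, bond B=-45.6529.
  t=1,j=1: stock 202.2300 → up 216.3861 (V=45.4711), down 190.0962 (V=21.9825). Price 35.7225; hedge Δ=0.8934, bond B=-144.9588.
  t=0,j=0: stock 189.0000 → up 202.2300 (V=35.7225), down 177.6600 (V=18.4111). Price 28.4944; hedge Δ=0.7046, bond B=-104.6708.
As a check, the time-0 holding Δ(0,0)·S0 + B(0,0) comes to 28.4944 — exactly V0.

(0,0): Delta=0.7046 Bond=-104.6708
(1,0): Delta=0.3606 Bond=-45.6529
(1,1): Delta=0.8934 Bond=-144.9588
(2,0): Delta=-0.2564 Bond=56.4754
(2,1): Delta=0.6994 Bond=-110.9667
(2,2): Delta=1.0000 Bond=-170.9150
(3,0): Delta=-1.0000 Bond=174.3333
(3,1): Delta=0.1519 Bond=-15.3504
(3,2): Delta=1.0000 Bond=-174.3333
(3,3): Delta=1.0000 Bond=-174.3333
V0=28.4944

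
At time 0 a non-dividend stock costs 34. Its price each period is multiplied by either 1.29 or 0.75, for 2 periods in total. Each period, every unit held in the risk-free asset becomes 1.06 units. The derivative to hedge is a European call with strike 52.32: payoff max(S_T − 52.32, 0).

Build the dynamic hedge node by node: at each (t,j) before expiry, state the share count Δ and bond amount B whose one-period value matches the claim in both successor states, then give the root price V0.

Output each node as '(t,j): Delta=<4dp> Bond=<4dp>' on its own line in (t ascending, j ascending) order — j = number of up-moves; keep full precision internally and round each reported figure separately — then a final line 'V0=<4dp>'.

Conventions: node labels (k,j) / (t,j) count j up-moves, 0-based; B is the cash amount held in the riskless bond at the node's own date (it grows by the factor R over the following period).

Arbitrage-free pricing uses the up-move probability p* = (R−d)/(u−d) = 0.5741, discounting each step at R = 1.06.
At maturity the claim pays: V(2,0)=0.0000, V(2,1)=0.0000, V(2,2)=4.2594
  t=1,j=0: stock 25.5000 → up 32.8950 (V=0.0000), down 19.1250 (V=0.0000). Price 0.0000; hedge Δ=0.0000, bond B=0.0000.
  t=1,j=1: stock 43.8600 → up 56.5794 (V=4.2594), down 32.8950 (V=0.0000). Price 2.3068; hedge Δ=0.1798, bond B=-5.5810.
  t=0,j=0: stock 34.0000 → up 43.8600 (V=2.3068), down 25.5000 (V=0.0000). Price 1.2493; hedge Δ=0.1256, bond B=-3.0225.
As a check, the time-0 holding Δ(0,0)·S0 + B(0,0) comes to 1.2493 — exactly V0.

(0,0): Delta=0.1256 Bond=-3.0225
(1,0): Delta=0.0000 Bond=0.0000
(1,1): Delta=0.1798 Bond=-5.5810
V0=1.2493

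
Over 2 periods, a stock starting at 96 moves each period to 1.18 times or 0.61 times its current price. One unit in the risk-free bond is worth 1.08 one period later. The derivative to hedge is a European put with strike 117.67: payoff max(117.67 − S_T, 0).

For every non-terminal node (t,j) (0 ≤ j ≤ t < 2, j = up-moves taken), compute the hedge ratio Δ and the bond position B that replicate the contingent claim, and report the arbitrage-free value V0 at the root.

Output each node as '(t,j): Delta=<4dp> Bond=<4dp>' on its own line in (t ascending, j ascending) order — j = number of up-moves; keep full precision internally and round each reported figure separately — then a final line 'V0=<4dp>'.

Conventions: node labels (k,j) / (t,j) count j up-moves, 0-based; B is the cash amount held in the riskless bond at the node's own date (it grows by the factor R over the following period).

Arbitrage-free pricing uses the up-move probability p* = (R−d)/(u−d) = 0.8246, discounting each step at R = 1.08.
At maturity the claim pays: V(2,0)=81.9484, V(2,1)=48.5692, V(2,2)=0.0000
Node (1,0) S=58.5600: V=(p*·48.5692+(1−p*)·81.9484)/1.08=50.3937; Δ=(48.5692−81.9484)/(69.1008−35.7216)=-1.0000; B=V−Δ·S=108.9537
Node (1,1) S=113.2800: V=(p*·0.0000+(1−p*)·48.5692)/1.08=7.8897; Δ=(0.0000−48.5692)/(133.6704−69.1008)=-0.7522; B=V−Δ·S=93.0989
Node (0,0) S=96.0000: V=(p*·7.8897+(1−p*)·50.3937)/1.08=14.2098; Δ=(7.8897−50.3937)/(113.2800−58.5600)=-0.7768; B=V−Δ·S=88.7782
Sanity check at the root: Δ(0,0)·S0 + B(0,0) reproduces V0 = 14.2098.

(0,0): Delta=-0.7768 Bond=88.7782
(1,0): Delta=-1.0000 Bond=108.9537
(1,1): Delta=-0.7522 Bond=93.0989
V0=14.2098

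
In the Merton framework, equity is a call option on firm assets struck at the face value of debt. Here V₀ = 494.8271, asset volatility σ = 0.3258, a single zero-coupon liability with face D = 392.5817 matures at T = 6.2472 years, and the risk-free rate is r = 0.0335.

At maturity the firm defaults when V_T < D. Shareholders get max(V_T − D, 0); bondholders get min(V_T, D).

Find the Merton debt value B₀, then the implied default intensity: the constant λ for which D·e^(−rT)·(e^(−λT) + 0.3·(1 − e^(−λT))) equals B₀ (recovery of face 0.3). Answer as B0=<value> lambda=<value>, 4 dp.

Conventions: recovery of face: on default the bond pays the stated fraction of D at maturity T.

B0=261.0525 lambda=0.0477

With assets at 494.8271 and a single debt payment of 392.5817 at 6.2472 years:
d₁ = [ln(V₀/D) + (r + σ²/2)T] / (σ√T)
   = [ln(494.8271/392.5817) + (0.0335 + 0.5·0.3258²)·6.2472] / (0.3258·√6.2472)
   = [0.231464 + 0.540838] / 0.814318 = 0.948403
d₂ = d₁ − σ√T = 0.948403 − 0.814318 = 0.134086
N(d₁) = 0.828538,  N(d₂) = 0.553333,  e^(−rT) = 0.811167
E₀ = V₀·N(d₁) − D·e^(−rT)·N(d₂)
   = 494.8271·0.828538 − 392.5817·0.811167·0.553333 = 233.774591
B₀ = V₀ − E₀ = 494.8271 − 233.774591 = 261.052509
e^(−λT) = (B₀·e^(rT)/D − 0.3)/(1 − 0.3) = (261.0525·1.232792/392.5817 − 0.3)/0.7 = 0.74251631
λ = −ln(0.74251631)/6.2472 = 0.047655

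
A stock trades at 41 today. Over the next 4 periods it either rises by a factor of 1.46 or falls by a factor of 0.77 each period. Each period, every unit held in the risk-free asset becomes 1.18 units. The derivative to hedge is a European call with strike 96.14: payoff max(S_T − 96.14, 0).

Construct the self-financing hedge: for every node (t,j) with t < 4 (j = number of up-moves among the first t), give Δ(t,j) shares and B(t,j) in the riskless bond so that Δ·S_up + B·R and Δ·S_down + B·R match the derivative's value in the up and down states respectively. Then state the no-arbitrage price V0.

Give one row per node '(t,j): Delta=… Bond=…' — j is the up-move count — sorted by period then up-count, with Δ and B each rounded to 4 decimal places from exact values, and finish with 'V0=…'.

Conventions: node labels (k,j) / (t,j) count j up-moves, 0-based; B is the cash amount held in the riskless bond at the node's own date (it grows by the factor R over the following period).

(0,0): Delta=0.4169 Bond=-10.9256
(1,0): Delta=0.0246 Bond=-0.5060
(1,1): Delta=0.5582 Bond=-21.3510
(2,0): Delta=0.0000 Bond=0.0000
(2,1): Delta=0.0334 Bond=-1.0049
(2,2): Delta=0.7472 Bond=-41.7138
(3,0): Delta=0.0000 Bond=0.0000
(3,1): Delta=0.0000 Bond=0.0000
(3,2): Delta=0.0454 Bond=-1.9956
(3,3): Delta=1.0000 Bond=-81.4746
V0=6.1674

Arbitrage-free pricing uses the up-move probability p* = (R−d)/(u−d) = 0.5942, discounting each step at R = 1.18.
Terminal payoffs: V(4,0)=0.0000, V(4,1)=0.0000, V(4,2)=0.0000, V(4,3)=2.1101, V(4,4)=90.1525
(3,0): S=18.7179. Δ = (V_up−V_dn)/(S_up−S_dn) = (0.0000−0.0000)/(27.3281−14.4127) = 0.0000. V = [p*·0.0000 + (1−p*)·0.0000]/1.18 = 0.0000. B = V − Δ·S = 0.0000.
(3,1): S=35.4910. Δ = (V_up−V_dn)/(S_up−S_dn) = (0.0000−0.0000)/(51.8169−27.3281) = 0.0000. V = [p*·0.0000 + (1−p*)·0.0000]/1.18 = 0.0000. B = V − Δ·S = 0.0000.
(3,2): S=67.2946. Δ = (V_up−V_dn)/(S_up−S_dn) = (2.1101−0.0000)/(98.2501−51.8169) = 0.0454. V = [p*·2.1101 + (1−p*)·0.0000]/1.18 = 1.0626. B = V − Δ·S = -1.9956.
(3,3): S=127.5976. Δ = (V_up−V_dn)/(S_up−S_dn) = (90.1525−2.1101)/(186.2925−98.2501) = 1.0000. V = [p*·90.1525 + (1−p*)·2.1101]/1.18 = 46.1230. B = V − Δ·S = -81.4746.
(2,0): S=24.3089. Δ = (V_up−V_dn)/(S_up−S_dn) = (0.0000−0.0000)/(35.4910−18.7179) = 0.0000. V = [p*·0.0000 + (1−p*)·0.0000]/1.18 = 0.0000. B = V − Δ·S = 0.0000.
(2,1): S=46.0922. Δ = (V_up−V_dn)/(S_up−S_dn) = (1.0626−0.0000)/(67.2946−35.4910) = 0.0334. V = [p*·1.0626 + (1−p*)·0.0000]/1.18 = 0.5351. B = V − Δ·S = -1.0049.
(2,2): S=87.3956. Δ = (V_up−V_dn)/(S_up−S_dn) = (46.1230−1.0626)/(127.5976−67.2946) = 0.7472. V = [p*·46.1230 + (1−p*)·1.0626]/1.18 = 23.5912. B = V − Δ·S = -41.7138.
(1,0): S=31.5700. Δ = (V_up−V_dn)/(S_up−S_dn) = (0.5351−0.0000)/(46.0922−24.3089) = 0.0246. V = [p*·0.5351 + (1−p*)·0.0000]/1.18 = 0.2694. B = V − Δ·S = -0.5060.
(1,1): S=59.8600. Δ = (V_up−V_dn)/(S_up−S_dn) = (23.5912−0.5351)/(87.3956−46.0922) = 0.5582. V = [p*·23.5912 + (1−p*)·0.5351]/1.18 = 12.0636. B = V − Δ·S = -21.3510.
(0,0): S=41.0000. Δ = (V_up−V_dn)/(S_up−S_dn) = (12.0636−0.2694)/(59.8600−31.5700) = 0.4169. V = [p*·12.0636 + (1−p*)·0.2694]/1.18 = 6.1674. B = V − Δ·S = -10.9256.
Sanity check at the root: Δ(0,0)·S0 + B(0,0) reproduces V0 = 6.1674.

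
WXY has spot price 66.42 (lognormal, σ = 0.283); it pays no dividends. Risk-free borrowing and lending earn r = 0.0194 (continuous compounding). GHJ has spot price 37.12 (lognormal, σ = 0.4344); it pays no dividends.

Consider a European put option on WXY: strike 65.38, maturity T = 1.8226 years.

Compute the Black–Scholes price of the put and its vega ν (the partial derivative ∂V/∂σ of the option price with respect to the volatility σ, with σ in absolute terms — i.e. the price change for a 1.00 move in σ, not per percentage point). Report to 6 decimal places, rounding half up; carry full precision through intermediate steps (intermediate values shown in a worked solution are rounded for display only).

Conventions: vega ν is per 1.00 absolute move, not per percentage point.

price = 8.242681
ν = 33.933980

σ√T = 0.283·√1.8226 = 0.382060
d₁ = (ln(S/K) + (r+σ²/2)T) / (σ√T) = (ln(66.42/65.38) + (0.0194+0.283²/2)·1.8226) / 0.382060 = (0.015782 + 0.108344) / 0.382060 = 0.324884
d₂ = d₁ − σ√T = 0.324884 − 0.382060 = -0.057176
e^{−rT} = 0.965259
N(−d₁) = 0.372634,  N(−d₂) = 0.522798
Put price V = K·e^{−rT}·N(−d₂) − S·N(−d₁) = 32.993059 − 24.750378 = 8.242681
φ(d₁) = (1/√(2π))·e^{−d₁²/2} = 0.378434
ν = S·φ(d₁)·√T = 33.933980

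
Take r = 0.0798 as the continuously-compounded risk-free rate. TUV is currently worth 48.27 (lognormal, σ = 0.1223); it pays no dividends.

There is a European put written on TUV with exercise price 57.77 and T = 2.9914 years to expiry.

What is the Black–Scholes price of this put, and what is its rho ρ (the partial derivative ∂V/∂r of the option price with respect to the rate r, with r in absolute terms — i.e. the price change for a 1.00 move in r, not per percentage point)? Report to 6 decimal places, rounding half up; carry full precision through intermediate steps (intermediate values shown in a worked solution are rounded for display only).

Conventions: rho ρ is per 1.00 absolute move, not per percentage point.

σ√T = 0.1223·√2.9914 = 0.211526
d₁ = (ln(S/K) + (r+σ²/2)T) / (σ√T) = (ln(48.27/57.77) + (0.0798+0.1223²/2)·2.9914) / 0.211526 = (-0.179659 + 0.261085) / 0.211526 = 0.384946
d₂ = d₁ − σ√T = 0.384946 − 0.211526 = 0.173420
e^{−rT} = 0.787640
N(−d₁) = 0.350139,  N(−d₂) = 0.431161
Put price V = K·e^{−rT}·N(−d₂) − S·N(−d₁) = 19.618672 − 16.901204 = 2.717468
ρ = −K·T·e^{−rT}·N(−d₂) = -58.687296

price = 2.717468
ρ = -58.687296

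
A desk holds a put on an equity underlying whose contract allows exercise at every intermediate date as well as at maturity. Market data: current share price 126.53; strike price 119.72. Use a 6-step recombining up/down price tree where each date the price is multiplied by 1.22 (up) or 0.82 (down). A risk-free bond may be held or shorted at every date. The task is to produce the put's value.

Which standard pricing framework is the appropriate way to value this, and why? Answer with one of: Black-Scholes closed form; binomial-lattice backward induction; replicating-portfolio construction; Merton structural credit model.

framework: binomial-lattice backward induction

Key observation: the exercise right at every one of the 6 steps is what matters: each node needs max(119.72 − S, continuation), which only the stepwise tree valuation starting from spot 126.53 delivers.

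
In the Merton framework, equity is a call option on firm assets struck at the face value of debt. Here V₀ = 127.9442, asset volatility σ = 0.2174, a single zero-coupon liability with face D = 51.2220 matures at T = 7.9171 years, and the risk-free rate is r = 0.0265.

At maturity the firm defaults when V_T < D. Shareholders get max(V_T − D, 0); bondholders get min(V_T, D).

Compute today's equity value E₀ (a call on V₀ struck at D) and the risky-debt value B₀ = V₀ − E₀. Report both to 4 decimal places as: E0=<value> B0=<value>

E0=86.9719 B0=40.9723

With assets at 127.9442 and a single debt payment of 51.2220 at 7.9171 years:
d₁ = [ln(V₀/D) + (r + σ²/2)T] / (σ√T)
   = [ln(127.9442/51.2220) + (0.0265 + 0.5·0.2174²)·7.9171] / (0.2174·√7.9171)
   = [0.915425 + 0.396895] / 0.611706 = 2.145345
d₂ = d₁ − σ√T = 2.145345 − 0.611706 = 1.533640
N(d₁) = 0.984037,  N(d₂) = 0.937441,  e^(−rT) = 0.810744
E₀ = V₀·N(d₁) − D·e^(−rT)·N(d₂)
   = 127.9442·0.984037 − 51.2220·0.810744·0.937441 = 86.971907
B₀ = V₀ − E₀ = 127.9442 − 86.971907 = 40.972293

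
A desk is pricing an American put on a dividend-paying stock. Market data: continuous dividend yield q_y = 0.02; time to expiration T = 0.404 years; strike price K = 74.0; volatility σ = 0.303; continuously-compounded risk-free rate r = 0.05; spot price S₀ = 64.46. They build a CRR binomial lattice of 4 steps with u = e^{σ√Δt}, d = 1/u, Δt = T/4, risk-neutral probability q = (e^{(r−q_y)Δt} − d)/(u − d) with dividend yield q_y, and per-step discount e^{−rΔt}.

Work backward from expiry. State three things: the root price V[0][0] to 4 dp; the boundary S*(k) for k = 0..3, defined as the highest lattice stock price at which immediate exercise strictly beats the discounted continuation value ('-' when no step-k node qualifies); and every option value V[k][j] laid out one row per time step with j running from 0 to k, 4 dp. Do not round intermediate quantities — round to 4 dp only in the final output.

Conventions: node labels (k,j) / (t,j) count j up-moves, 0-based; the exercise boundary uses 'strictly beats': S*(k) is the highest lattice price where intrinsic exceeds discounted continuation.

price = 10.9494
boundary = - - 53.1679 58.5423
tree:
10.9494
15.5153 6.3416
20.8321 10.1783 2.4403
25.7131 15.4577 4.8250 0.0000
30.1460 20.8321 9.5400 0.0000 0.0000

params: Δt=0.10100 u=1.10108 d=0.90820 q=0.49168 e^(-rΔt)=0.99496
t_4 payoffs: 30.1460 20.8321 9.5400 0.0000 0.0000
t_3: node(3,0) S=48.2869 payoff=25.7131 vs cont=25.4378 → 25.7131 [stop]  node(3,1) S=58.5423 payoff=15.4577 vs cont=15.2031 → 15.4577 [stop]  node(3,2) S=70.9759 payoff=3.0241 vs cont=4.8250 → 4.8250 [wait]  node(3,3) S=86.0501 payoff=0.0000 vs cont=0.0000 → 0.0000 [wait]  ⇒ S*(3)=58.5423
t_2: node(2,0) S=53.1679 payoff=20.8321 vs cont=20.5666 → 20.8321 [stop]  node(2,1) S=64.4600 payoff=9.5400 vs cont=10.1783 → 10.1783 [wait]  node(2,2) S=78.1504 payoff=0.0000 vs cont=2.4403 → 2.4403 [wait]  ⇒ S*(2)=53.1679
t_1: node(1,0) S=58.5423 payoff=15.4577 vs cont=15.5153 → 15.5153 [wait]  node(1,1) S=70.9759 payoff=3.0241 vs cont=6.3416 → 6.3416 [wait]  ⇒ S*(1)=-
t_0: node(0,0) S=64.4600 payoff=9.5400 vs cont=10.9494 → 10.9494 [wait]  ⇒ S*(0)=-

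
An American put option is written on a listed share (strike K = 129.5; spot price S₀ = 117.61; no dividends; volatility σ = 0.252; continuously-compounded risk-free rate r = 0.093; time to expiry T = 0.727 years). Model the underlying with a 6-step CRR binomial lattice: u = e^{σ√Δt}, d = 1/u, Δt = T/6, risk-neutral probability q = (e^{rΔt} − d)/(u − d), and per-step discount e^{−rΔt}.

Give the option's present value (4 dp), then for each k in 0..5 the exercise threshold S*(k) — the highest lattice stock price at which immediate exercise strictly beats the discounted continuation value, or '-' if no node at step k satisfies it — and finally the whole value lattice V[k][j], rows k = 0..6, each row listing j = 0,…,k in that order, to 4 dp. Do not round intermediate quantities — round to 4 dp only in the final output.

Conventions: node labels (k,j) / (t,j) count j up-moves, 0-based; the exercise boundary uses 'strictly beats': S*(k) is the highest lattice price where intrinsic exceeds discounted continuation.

params: Δt=0.12117 u=1.09168 d=0.91602 q=0.54260 e^(-rΔt)=0.98879
t_6 payoffs: 60.0184 46.6941 30.8146 11.8900 0.0000 0.0000 0.0000
t_5: node(5,0) S=75.8517 payoff=53.6483 vs cont=52.1972 → 53.6483 [stop]  node(5,1) S=90.3976 payoff=39.1024 vs cont=37.6513 → 39.1024 [stop]  node(5,2) S=107.7329 payoff=21.7671 vs cont=20.3160 → 21.7671 [stop]  node(5,3) S=128.3926 payoff=1.1074 vs cont=5.3776 → 5.3776 [wait]  node(5,4) S=153.0141 payoff=0.0000 vs cont=0.0000 → 0.0000 [wait]  node(5,5) S=182.3572 payoff=0.0000 vs cont=0.0000 → 0.0000 [wait]  ⇒ S*(5)=107.7329
t_4: node(4,0) S=82.8059 payoff=46.6941 vs cont=45.2430 → 46.6941 [stop]  node(4,1) S=98.6854 payoff=30.8146 vs cont=29.3636 → 30.8146 [stop]  node(4,2) S=117.6100 payoff=11.8900 vs cont=12.7299 → 12.7299 [wait]  node(4,3) S=140.1638 payoff=0.0000 vs cont=2.4322 → 2.4322 [wait]  node(4,4) S=167.0426 payoff=0.0000 vs cont=0.0000 → 0.0000 [wait]  ⇒ S*(4)=98.6854
t_3: node(3,0) S=90.3976 payoff=39.1024 vs cont=37.6513 → 39.1024 [stop]  node(3,1) S=107.7329 payoff=21.7671 vs cont=20.7666 → 21.7671 [stop]  node(3,2) S=128.3926 payoff=1.1074 vs cont=7.0624 → 7.0624 [wait]  node(3,3) S=153.0141 payoff=0.0000 vs cont=1.1000 → 1.1000 [wait]  ⇒ S*(3)=107.7329
t_2: node(2,0) S=98.6854 payoff=30.8146 vs cont=29.3636 → 30.8146 [stop]  node(2,1) S=117.6100 payoff=11.8900 vs cont=13.6339 → 13.6339 [wait]  node(2,2) S=140.1638 payoff=0.0000 vs cont=3.7843 → 3.7843 [wait]  ⇒ S*(2)=98.6854
t_1: node(1,0) S=107.7329 payoff=21.7671 vs cont=21.2516 → 21.7671 [stop]  node(1,1) S=128.3926 payoff=1.1074 vs cont=8.1967 → 8.1967 [wait]  ⇒ S*(1)=107.7329
t_0: node(0,0) S=117.6100 payoff=11.8900 vs cont=14.2424 → 14.2424 [wait]  ⇒ S*(0)=-

price = 14.2424
boundary = - 107.7329 98.6854 107.7329 98.6854 107.7329
tree:
14.2424
21.7671 8.1967
30.8146 13.6339 3.7843
39.1024 21.7671 7.0624 1.1000
46.6941 30.8146 12.7299 2.4322 0.0000
53.6483 39.1024 21.7671 5.3776 0.0000 0.0000
60.0184 46.6941 30.8146 11.8900 0.0000 0.0000 0.0000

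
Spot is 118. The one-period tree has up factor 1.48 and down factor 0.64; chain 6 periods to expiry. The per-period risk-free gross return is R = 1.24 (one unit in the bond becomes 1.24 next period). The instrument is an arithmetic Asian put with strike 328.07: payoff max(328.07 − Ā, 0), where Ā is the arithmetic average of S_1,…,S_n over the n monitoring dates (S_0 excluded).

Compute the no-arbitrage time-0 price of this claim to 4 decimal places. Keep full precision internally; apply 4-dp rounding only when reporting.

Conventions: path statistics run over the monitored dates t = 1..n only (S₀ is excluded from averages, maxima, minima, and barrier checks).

Under the martingale measure an up-move has probability p* = 0.7143; value the claim as the probability-weighted average of per-path payoffs, discounted 6 periods at R = 1.24.
Enumerate all 2^6 = 64 price paths (U = up ×1.48, D = down ×0.64); each path with k up-moves has probability p*^k·(1−p*)^(6−k).
DDDDDD: Ā=32.5603, payoff=295.5097, prob=0.000544
UDDDDD: Ā=75.2958, payoff=252.7742, prob=0.001360
DUDDDD: Ā=58.7758, payoff=269.2942, prob=0.001360
UUDDDD: Ā=135.9189, payoff=192.1511, prob=0.003400
DDUDDD: Ā=48.2030, payoff=279.8670, prob=0.001360
UDUDDD: Ā=111.4693, payoff=216.6007, prob=0.003400
DUUDDD: Ā=94.9493, payoff=233.1207, prob=0.003400
UUUDDD: Ā=219.5703, payoff=108.4997, prob=0.008500
DDDUDD: Ā=41.4364, payoff=286.6336, prob=0.001360
UDDUDD: Ā=95.8216, payoff=232.2484, prob=0.003400
DUDUDD: Ā=79.3016, payoff=248.7684, prob=0.003400
UUDUDD: Ā=183.3849, payoff=144.6851, prob=0.008500
DDUUDD: Ā=68.7288, payoff=259.3412, prob=0.003400
UDUUDD: Ā=158.9353, payoff=169.1347, prob=0.008500
DUUUDD: Ā=142.4153, payoff=185.6547, prob=0.008500
UUUUDD: Ā=329.3354, payoff=0.0000, prob=0.021250
DDDDUD: Ā=37.1057, payoff=290.9643, prob=0.001360
UDDDUD: Ā=85.8070, payoff=242.2630, prob=0.003400
DUDDUD: Ā=69.2870, payoff=258.7830, prob=0.003400
UUDDUD: Ā=160.2263, payoff=167.8437, prob=0.008500
DDUDUD: Ā=58.7142, payoff=269.3558, prob=0.003400
UDUDUD: Ā=135.7767, payoff=192.2933, prob=0.008500
DUUDUD: Ā=119.2567, payoff=208.8133, prob=0.008500
UUUDUD: Ā=275.7810, payoff=52.2890, prob=0.021250
DDDUUD: Ā=51.9476, payoff=276.1224, prob=0.003400
UDDUUD: Ā=120.1289, payoff=207.9411, prob=0.008500
DUDUUD: Ā=103.6089, payoff=224.4611, prob=0.008500
UUDUUD: Ā=239.5956, payoff=88.4744, prob=0.021250
DDUUUD: Ā=93.0361, payoff=235.0339, prob=0.008500
UDUUUD: Ā=215.1460, payoff=112.9240, prob=0.021250
DUUUUD: Ā=198.6260, payoff=129.4440, prob=0.021250
UUUUUD: Ā=459.3227, payoff=0.0000, prob=0.053124
DDDDDU: Ā=34.3341, payoff=293.7359, prob=0.001360
UDDDDU: Ā=79.3977, payoff=248.6723, prob=0.003400
DUDDDU: Ā=62.8777, payoff=265.1923, prob=0.003400
UUDDDU: Ā=145.4047, payoff=182.6653, prob=0.008500
DDUDDU: Ā=52.3049, payoff=275.7651, prob=0.003400
UDUDDU: Ā=120.9551, payoff=207.1149, prob=0.008500
DUUDDU: Ā=104.4351, payoff=223.6349, prob=0.008500
UUUDDU: Ā=241.5062, payoff=86.5638, prob=0.021250
DDDUDU: Ā=45.5383, payoff=282.5317, prob=0.003400
UDDUDU: Ā=105.3074, payoff=222.7626, prob=0.008500
DUDUDU: Ā=88.7874, payoff=239.2826, prob=0.008500
UUDUDU: Ā=205.3208, payoff=122.7492, prob=0.021250
DDUUDU: Ā=78.2146, payoff=249.8554, prob=0.008500
UDUUDU: Ā=180.8712, payoff=147.1988, prob=0.021250
DUUUDU: Ā=164.3512, payoff=163.7188, prob=0.021250
UUUUDU: Ā=380.0622, payoff=0.0000, prob=0.053124
DDDDUU: Ā=41.2077, payoff=286.8623, prob=0.003400
UDDDUU: Ā=95.2928, payoff=232.7772, prob=0.008500
DUDDUU: Ā=78.7728, payoff=249.2972, prob=0.008500
UUDDUU: Ā=182.1621, payoff=145.9079, prob=0.021250
DDUDUU: Ā=68.2000, payoff=259.8700, prob=0.008500
UDUDUU: Ā=157.7125, payoff=170.3575, prob=0.021250
DUUDUU: Ā=141.1925, payoff=186.8775, prob=0.021250
UUUDUU: Ā=326.5078, payoff=1.5622, prob=0.053124
DDDUUU: Ā=61.4334, payoff=266.6366, prob=0.008500
UDDUUU: Ā=142.0648, payoff=186.0052, prob=0.021250
DUDUUU: Ā=125.5448, payoff=202.5252, prob=0.021250
UUDUUU: Ā=290.3224, payoff=37.7476, prob=0.053124
DDUUUU: Ā=114.9720, payoff=213.0980, prob=0.021250
UDUUUU: Ā=265.8728, payoff=62.1972, prob=0.053124
DUUUUU: Ā=249.3528, payoff=78.7172, prob=0.053124
UUUUUU: Ā=576.6283, payoff=0.0000, prob=0.132810
Price = Σ prob·payoff / R^6 = 103.075579 / 3.635215 = 28.3547

price = 28.3547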